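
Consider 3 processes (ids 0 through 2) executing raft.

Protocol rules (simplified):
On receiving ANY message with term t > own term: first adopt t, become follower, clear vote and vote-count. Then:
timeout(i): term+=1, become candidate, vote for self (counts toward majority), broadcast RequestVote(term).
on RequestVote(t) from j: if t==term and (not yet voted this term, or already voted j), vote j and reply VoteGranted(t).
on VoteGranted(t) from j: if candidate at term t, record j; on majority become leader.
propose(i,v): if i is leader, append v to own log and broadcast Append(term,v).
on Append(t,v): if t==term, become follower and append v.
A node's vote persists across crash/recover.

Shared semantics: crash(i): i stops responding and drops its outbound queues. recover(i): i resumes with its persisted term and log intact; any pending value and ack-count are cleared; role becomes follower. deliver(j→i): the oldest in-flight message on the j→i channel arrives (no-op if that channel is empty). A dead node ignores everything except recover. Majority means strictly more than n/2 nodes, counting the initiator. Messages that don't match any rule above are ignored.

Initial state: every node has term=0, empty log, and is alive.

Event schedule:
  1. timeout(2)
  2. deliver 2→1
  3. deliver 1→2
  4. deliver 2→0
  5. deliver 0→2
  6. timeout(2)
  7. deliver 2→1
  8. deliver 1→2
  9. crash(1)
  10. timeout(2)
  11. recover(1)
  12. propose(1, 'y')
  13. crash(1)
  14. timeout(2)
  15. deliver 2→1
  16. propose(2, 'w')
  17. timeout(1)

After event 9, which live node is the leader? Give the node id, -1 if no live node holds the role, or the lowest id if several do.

1. timeout(2):  <2:cand t1 ->
2. deliver 2→1:  <1:foll t1 ->
3. deliver 1→2:  <2:lead t1 ->
4. deliver 2→0:  <0:foll t1 ->
5. deliver 0→2:  nop
6. timeout(2):  <2:cand t2 ->
7. deliver 2→1:  <1:foll t2 ->
8. deliver 1→2:  <2:lead t2 ->
9. crash(1):  <1:✗foll t2 ->

2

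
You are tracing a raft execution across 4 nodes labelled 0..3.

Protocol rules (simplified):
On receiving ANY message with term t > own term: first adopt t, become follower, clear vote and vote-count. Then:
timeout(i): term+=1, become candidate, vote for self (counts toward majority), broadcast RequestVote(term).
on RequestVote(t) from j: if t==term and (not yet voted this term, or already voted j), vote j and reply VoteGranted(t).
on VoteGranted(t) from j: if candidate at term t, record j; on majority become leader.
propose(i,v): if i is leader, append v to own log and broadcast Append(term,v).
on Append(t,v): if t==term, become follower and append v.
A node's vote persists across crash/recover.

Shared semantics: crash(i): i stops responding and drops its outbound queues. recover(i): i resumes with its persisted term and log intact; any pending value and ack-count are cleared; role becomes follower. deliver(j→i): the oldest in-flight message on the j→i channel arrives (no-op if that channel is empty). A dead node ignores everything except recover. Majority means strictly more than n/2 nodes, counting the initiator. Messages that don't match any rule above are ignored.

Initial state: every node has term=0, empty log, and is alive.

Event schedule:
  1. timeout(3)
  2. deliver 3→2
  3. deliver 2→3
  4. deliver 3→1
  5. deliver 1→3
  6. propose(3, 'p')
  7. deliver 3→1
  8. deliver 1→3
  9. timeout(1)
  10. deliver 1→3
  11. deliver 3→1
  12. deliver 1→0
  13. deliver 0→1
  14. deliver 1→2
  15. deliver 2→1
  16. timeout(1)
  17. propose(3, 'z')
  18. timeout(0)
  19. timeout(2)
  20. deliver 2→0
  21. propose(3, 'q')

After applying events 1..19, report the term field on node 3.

[1] timeout(3) → N3(cand t1 [-])
[2] deliver 3→2 → N2(foll t1 [-])
[3] deliver 2→3 → ∅
[4] deliver 3→1 → N1(foll t1 [-])
[5] deliver 1→3 → N3(lead t1 [-])
[6] propose(3,'p') → N3(lead t1 [p])
[7] deliver 3→1 → N1(foll t1 [p])
[8] deliver 1→3 → ∅
[9] timeout(1) → N1(cand t2 [p])
[10] deliver 1→3 → N3(foll t2 [p])
[11] deliver 3→1 → ∅
[12] deliver 1→0 → N0(foll t2 [-])
[13] deliver 0→1 → N1(lead t2 [p])
[14] deliver 1→2 → N2(foll t2 [-])
[15] deliver 2→1 → ∅
[16] timeout(1) → N1(cand t3 [p])
[17] propose(3,'z') → ∅
[18] timeout(0) → N0(cand t3 [-])
[19] timeout(2) → N2(cand t3 [-])

2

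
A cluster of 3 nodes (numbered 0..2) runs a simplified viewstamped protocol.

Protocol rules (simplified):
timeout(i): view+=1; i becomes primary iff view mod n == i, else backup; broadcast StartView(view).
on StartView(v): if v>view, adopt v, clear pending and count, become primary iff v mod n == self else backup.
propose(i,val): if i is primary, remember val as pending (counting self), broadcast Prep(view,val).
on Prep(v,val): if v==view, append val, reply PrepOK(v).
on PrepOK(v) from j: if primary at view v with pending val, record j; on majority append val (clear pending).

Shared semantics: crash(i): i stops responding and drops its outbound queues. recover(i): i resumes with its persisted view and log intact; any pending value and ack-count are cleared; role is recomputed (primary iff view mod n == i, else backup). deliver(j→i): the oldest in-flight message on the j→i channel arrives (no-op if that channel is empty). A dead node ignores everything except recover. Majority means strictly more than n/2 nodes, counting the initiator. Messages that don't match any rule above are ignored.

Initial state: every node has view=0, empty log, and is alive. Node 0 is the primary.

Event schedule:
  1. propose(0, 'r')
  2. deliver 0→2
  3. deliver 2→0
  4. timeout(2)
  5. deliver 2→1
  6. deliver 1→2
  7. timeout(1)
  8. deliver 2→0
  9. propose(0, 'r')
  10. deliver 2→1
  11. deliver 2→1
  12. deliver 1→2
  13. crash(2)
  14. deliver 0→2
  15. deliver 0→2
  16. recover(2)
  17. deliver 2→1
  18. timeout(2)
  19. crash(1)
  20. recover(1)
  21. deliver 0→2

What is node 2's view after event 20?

3

after 1 — propose(0,'r'): ·
after 2 — deliver 0→2: n2:back/v0/[r]
after 3 — deliver 2→0: n0:prim/v0/[r]
after 4 — timeout(2): n2:back/v1/[r]
after 5 — deliver 2→1: n1:prim/v1/[-]
after 6 — deliver 1→2: ·
after 7 — timeout(1): n1:back/v2/[-]
after 8 — deliver 2→0: n0:back/v1/[r]
after 9 — propose(0,'r'): ·
after 10 — deliver 2→1: ·
after 11 — deliver 2→1: ·
after 12 — deliver 1→2: n2:prim/v2/[r]
after 13 — crash(2): n2:✗prim/v2/[r]
after 14 — deliver 0→2: ·
after 15 — deliver 0→2: ·
after 16 — recover(2): n2:prim/v2/[r]
after 17 — deliver 2→1: ·
after 18 — timeout(2): n2:back/v3/[r]
after 19 — crash(1): n1:✗back/v2/[-]
after 20 — recover(1): n1:back/v2/[-]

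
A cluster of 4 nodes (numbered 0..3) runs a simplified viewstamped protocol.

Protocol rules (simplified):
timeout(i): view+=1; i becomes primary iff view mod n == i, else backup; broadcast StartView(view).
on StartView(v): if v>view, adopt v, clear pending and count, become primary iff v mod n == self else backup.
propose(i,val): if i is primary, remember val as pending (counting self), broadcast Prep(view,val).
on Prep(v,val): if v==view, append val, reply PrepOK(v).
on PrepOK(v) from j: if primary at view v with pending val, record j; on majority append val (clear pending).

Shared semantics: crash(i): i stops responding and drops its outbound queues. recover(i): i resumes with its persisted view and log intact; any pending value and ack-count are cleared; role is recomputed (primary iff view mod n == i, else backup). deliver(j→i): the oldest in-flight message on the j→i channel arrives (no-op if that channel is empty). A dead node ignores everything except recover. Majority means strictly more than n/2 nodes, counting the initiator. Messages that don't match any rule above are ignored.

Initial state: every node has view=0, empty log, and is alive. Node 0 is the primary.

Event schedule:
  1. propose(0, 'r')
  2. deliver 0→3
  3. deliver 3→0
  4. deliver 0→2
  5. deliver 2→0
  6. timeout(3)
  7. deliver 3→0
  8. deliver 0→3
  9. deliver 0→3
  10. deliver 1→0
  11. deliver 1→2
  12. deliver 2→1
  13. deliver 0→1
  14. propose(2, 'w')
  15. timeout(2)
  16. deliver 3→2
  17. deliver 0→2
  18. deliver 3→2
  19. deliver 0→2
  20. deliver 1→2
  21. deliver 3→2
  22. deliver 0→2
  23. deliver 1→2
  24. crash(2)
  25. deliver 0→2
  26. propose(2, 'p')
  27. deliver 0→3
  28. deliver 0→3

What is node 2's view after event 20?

1

[1] propose(0,'r') → ∅
[2] deliver 0→3 → N3(back v0 [r])
[3] deliver 3→0 → ∅
[4] deliver 0→2 → N2(back v0 [r])
[5] deliver 2→0 → N0(prim v0 [r])
[6] timeout(3) → N3(back v1 [r])
[7] deliver 3→0 → N0(back v1 [r])
[8] deliver 0→3 → ∅
[9] deliver 0→3 → ∅
[10] deliver 1→0 → ∅
[11] deliver 1→2 → ∅
[12] deliver 2→1 → ∅
[13] deliver 0→1 → N1(back v0 [r])
[14] propose(2,'w') → ∅
[15] timeout(2) → N2(back v1 [r])
[16] deliver 3→2 → ∅
[17] deliver 0→2 → ∅
[18] deliver 3→2 → ∅
[19] deliver 0→2 → ∅
[20] deliver 1→2 → ∅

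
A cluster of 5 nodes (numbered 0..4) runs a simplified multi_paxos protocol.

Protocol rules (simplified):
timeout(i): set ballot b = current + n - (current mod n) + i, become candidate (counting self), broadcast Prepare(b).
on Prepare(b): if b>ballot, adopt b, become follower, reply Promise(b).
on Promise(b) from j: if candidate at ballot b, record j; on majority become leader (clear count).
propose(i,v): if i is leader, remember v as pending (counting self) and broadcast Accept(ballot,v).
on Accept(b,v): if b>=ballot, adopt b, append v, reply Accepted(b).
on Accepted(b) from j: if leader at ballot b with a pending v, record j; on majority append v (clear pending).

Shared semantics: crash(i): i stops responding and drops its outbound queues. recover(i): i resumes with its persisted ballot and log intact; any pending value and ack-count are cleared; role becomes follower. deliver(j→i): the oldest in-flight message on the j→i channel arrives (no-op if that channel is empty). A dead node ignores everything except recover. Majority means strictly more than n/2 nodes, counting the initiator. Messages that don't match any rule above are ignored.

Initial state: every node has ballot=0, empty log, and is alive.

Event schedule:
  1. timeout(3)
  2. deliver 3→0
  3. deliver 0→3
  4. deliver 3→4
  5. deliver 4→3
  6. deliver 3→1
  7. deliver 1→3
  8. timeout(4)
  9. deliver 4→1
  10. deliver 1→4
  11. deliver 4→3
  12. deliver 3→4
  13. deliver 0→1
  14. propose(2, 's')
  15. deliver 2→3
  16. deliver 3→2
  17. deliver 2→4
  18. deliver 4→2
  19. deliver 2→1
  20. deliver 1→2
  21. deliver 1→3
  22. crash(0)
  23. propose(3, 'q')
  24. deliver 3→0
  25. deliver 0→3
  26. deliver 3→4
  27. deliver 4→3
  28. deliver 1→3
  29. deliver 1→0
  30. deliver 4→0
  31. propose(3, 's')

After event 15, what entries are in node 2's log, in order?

empty

step 1 timeout(3): 3={cand,b=8,log=-}
step 2 deliver 3→0: 0={foll,b=8,log=-}
step 3 deliver 0→3: —
step 4 deliver 3→4: 4={foll,b=8,log=-}
step 5 deliver 4→3: 3={lead,b=8,log=-}
step 6 deliver 3→1: 1={foll,b=8,log=-}
step 7 deliver 1→3: —
step 8 timeout(4): 4={cand,b=14,log=-}
step 9 deliver 4→1: 1={foll,b=14,log=-}
step 10 deliver 1→4: —
step 11 deliver 4→3: 3={foll,b=14,log=-}
step 12 deliver 3→4: 4={lead,b=14,log=-}
step 13 deliver 0→1: —
step 14 propose(2,'s'): —
step 15 deliver 2→3: —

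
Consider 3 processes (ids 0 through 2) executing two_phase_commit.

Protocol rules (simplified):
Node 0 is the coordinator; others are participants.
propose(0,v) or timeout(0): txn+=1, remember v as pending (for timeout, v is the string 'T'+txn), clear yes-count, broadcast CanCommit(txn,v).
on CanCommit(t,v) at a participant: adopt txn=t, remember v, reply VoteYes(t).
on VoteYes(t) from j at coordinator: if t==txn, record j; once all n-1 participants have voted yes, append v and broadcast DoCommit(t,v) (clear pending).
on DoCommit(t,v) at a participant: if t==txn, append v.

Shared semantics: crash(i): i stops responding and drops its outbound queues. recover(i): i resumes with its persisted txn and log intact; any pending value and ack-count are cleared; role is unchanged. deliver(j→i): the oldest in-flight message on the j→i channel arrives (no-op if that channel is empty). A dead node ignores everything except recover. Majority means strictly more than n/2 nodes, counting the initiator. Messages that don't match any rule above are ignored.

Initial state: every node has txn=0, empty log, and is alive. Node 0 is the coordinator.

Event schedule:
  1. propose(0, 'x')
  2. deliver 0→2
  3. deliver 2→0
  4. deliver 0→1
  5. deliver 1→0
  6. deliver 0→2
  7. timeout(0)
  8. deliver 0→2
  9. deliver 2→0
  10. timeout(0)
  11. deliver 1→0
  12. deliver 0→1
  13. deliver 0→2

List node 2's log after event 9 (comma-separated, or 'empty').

x

after 1 — propose(0,'x'): n0:coor/t1/[-]
after 2 — deliver 0→2: n2:part/t1/[-]
after 3 — deliver 2→0: ·
after 4 — deliver 0→1: n1:part/t1/[-]
after 5 — deliver 1→0: n0:coor/t1/[x]
after 6 — deliver 0→2: n2:part/t1/[x]
after 7 — timeout(0): n0:coor/t2/[x]
after 8 — deliver 0→2: n2:part/t2/[x]
after 9 — deliver 2→0: ·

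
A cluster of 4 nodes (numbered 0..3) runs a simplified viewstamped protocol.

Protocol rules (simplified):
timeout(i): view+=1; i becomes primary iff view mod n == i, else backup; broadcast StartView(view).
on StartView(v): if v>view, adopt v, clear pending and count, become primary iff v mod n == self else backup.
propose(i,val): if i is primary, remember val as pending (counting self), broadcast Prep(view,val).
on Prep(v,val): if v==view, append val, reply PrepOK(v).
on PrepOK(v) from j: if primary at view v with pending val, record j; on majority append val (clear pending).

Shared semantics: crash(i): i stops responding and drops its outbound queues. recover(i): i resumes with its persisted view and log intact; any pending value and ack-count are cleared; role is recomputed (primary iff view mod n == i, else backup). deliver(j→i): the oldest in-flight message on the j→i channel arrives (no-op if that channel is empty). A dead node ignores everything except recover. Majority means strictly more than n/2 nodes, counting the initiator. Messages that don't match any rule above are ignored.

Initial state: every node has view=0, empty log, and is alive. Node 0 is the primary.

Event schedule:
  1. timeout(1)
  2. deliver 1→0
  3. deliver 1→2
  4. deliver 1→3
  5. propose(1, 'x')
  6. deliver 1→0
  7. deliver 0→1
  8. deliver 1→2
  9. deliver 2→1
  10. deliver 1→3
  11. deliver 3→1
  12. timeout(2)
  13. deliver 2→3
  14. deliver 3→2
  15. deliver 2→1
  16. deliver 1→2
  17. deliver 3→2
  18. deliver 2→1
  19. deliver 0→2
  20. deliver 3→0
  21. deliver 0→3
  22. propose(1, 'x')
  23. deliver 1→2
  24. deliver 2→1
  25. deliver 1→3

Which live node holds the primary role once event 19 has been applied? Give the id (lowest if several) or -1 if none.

e1 timeout(1): 1[prim,v=1,-]
e2 deliver 1→0: 0[back,v=1,-]
e3 deliver 1→2: 2[back,v=1,-]
e4 deliver 1→3: 3[back,v=1,-]
e5 propose(1,'x'): ·
e6 deliver 1→0: 0[back,v=1,x]
e7 deliver 0→1: ·
e8 deliver 1→2: 2[back,v=1,x]
e9 deliver 2→1: 1[prim,v=1,x]
e10 deliver 1→3: 3[back,v=1,x]
e11 deliver 3→1: ·
e12 timeout(2): 2[prim,v=2,x]
e13 deliver 2→3: 3[back,v=2,x]
e14 deliver 3→2: ·
e15 deliver 2→1: 1[back,v=2,x]
e16 deliver 1→2: ·
e17 deliver 3→2: ·
e18 deliver 2→1: ·
e19 deliver 0→2: ·

2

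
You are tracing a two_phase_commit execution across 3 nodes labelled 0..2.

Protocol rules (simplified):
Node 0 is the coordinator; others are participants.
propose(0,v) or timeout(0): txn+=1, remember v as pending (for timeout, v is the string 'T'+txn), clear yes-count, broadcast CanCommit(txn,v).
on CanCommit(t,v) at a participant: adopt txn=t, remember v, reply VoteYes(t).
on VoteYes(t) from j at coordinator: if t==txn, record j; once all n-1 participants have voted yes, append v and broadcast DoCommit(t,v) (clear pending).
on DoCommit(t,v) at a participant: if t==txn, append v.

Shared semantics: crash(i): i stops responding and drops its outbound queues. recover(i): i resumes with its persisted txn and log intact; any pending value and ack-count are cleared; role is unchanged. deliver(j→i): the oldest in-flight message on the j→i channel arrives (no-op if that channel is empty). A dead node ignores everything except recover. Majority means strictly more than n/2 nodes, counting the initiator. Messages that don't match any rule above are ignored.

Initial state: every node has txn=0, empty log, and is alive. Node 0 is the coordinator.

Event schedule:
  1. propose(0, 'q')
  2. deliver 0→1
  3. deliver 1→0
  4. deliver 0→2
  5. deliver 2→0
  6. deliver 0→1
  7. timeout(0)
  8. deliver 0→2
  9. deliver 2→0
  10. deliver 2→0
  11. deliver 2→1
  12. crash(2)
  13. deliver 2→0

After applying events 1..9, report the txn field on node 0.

after 1 — propose(0,'q'): n0:coor/t1/[-]
after 2 — deliver 0→1: n1:part/t1/[-]
after 3 — deliver 1→0: ·
after 4 — deliver 0→2: n2:part/t1/[-]
after 5 — deliver 2→0: n0:coor/t1/[q]
after 6 — deliver 0→1: n1:part/t1/[q]
after 7 — timeout(0): n0:coor/t2/[q]
after 8 — deliver 0→2: n2:part/t1/[q]
after 9 — deliver 2→0: ·

2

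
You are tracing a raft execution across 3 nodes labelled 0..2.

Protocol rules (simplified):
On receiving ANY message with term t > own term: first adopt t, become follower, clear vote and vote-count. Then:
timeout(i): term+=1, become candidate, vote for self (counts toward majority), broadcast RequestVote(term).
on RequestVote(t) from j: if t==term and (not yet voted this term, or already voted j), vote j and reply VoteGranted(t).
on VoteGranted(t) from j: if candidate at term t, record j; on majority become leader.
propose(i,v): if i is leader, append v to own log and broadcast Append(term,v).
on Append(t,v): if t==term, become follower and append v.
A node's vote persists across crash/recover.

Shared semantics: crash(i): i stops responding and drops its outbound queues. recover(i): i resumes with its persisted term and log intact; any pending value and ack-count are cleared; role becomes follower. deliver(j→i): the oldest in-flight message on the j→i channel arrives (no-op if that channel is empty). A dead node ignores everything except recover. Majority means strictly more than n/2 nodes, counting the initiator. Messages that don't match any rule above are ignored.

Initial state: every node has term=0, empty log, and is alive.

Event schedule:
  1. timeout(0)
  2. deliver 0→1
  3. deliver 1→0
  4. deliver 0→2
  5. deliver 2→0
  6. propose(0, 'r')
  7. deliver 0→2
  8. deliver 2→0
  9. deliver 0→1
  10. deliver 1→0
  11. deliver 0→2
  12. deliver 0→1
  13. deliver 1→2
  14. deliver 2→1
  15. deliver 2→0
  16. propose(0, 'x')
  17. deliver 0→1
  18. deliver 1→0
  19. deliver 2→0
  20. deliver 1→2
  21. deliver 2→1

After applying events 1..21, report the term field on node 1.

1

e1 timeout(0): 0[cand,t=1,-]
e2 deliver 0→1: 1[foll,t=1,-]
e3 deliver 1→0: 0[lead,t=1,-]
e4 deliver 0→2: 2[foll,t=1,-]
e5 deliver 2→0: ·
e6 propose(0,'r'): 0[lead,t=1,r]
e7 deliver 0→2: 2[foll,t=1,r]
e8 deliver 2→0: ·
e9 deliver 0→1: 1[foll,t=1,r]
e10 deliver 1→0: ·
e11 deliver 0→2: ·
e12 deliver 0→1: ·
e13 deliver 1→2: ·
e14 deliver 2→1: ·
e15 deliver 2→0: ·
e16 propose(0,'x'): 0[lead,t=1,r,x]
e17 deliver 0→1: 1[foll,t=1,r,x]
e18 deliver 1→0: ·
e19 deliver 2→0: ·
e20 deliver 1→2: ·
e21 deliver 2→1: ·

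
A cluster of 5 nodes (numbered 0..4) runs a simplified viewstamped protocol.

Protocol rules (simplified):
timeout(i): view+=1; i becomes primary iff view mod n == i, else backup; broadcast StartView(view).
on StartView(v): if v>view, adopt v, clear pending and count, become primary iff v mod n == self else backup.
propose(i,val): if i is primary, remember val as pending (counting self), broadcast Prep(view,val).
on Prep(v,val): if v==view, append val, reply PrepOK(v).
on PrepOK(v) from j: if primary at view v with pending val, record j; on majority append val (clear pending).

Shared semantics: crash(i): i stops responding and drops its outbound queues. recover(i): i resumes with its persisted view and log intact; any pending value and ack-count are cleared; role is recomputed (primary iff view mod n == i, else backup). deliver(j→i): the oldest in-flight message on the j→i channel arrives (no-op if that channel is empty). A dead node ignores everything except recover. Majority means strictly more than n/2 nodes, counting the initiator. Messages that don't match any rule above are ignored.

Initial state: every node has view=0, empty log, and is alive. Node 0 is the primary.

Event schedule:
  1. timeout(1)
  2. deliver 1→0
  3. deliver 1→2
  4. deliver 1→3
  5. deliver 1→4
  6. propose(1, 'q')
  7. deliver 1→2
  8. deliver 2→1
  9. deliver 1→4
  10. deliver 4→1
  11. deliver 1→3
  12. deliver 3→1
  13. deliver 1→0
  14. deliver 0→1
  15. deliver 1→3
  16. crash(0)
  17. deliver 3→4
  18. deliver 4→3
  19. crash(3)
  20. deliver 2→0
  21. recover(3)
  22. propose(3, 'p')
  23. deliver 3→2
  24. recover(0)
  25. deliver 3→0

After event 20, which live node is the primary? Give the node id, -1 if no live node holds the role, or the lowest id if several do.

[1] timeout(1) → N1(prim v1 [-])
[2] deliver 1→0 → N0(back v1 [-])
[3] deliver 1→2 → N2(back v1 [-])
[4] deliver 1→3 → N3(back v1 [-])
[5] deliver 1→4 → N4(back v1 [-])
[6] propose(1,'q') → ∅
[7] deliver 1→2 → N2(back v1 [q])
[8] deliver 2→1 → ∅
[9] deliver 1→4 → N4(back v1 [q])
[10] deliver 4→1 → N1(prim v1 [q])
[11] deliver 1→3 → N3(back v1 [q])
[12] deliver 3→1 → ∅
[13] deliver 1→0 → N0(back v1 [q])
[14] deliver 0→1 → ∅
[15] deliver 1→3 → ∅
[16] crash(0) → N0(✗back v1 [q])
[17] deliver 3→4 → ∅
[18] deliver 4→3 → ∅
[19] crash(3) → N3(✗back v1 [q])
[20] deliver 2→0 → ∅

1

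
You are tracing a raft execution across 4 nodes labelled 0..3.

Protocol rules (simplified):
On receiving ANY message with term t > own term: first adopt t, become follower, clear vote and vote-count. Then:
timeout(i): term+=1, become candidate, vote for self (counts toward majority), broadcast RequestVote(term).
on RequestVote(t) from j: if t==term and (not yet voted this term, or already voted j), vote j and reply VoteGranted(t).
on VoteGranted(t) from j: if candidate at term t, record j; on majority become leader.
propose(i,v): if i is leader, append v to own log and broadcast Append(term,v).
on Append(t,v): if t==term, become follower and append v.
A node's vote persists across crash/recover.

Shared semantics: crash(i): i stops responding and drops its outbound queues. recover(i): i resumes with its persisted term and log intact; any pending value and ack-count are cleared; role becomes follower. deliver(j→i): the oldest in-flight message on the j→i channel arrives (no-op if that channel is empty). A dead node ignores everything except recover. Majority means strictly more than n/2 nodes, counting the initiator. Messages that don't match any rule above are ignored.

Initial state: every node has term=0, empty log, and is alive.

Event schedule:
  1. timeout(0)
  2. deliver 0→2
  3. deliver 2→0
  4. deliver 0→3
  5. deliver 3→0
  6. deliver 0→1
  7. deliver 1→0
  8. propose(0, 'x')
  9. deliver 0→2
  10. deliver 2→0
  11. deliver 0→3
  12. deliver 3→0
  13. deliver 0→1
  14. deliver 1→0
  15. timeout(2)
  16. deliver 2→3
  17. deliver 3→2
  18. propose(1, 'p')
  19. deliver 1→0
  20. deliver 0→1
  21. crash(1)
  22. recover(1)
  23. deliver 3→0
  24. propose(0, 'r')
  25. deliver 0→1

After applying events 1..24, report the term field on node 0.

1

step 1 timeout(0): 0={cand,t=1,log=-}
step 2 deliver 0→2: 2={foll,t=1,log=-}
step 3 deliver 2→0: —
step 4 deliver 0→3: 3={foll,t=1,log=-}
step 5 deliver 3→0: 0={lead,t=1,log=-}
step 6 deliver 0→1: 1={foll,t=1,log=-}
step 7 deliver 1→0: —
step 8 propose(0,'x'): 0={lead,t=1,log=x}
step 9 deliver 0→2: 2={foll,t=1,log=x}
step 10 deliver 2→0: —
step 11 deliver 0→3: 3={foll,t=1,log=x}
step 12 deliver 3→0: —
step 13 deliver 0→1: 1={foll,t=1,log=x}
step 14 deliver 1→0: —
step 15 timeout(2): 2={cand,t=2,log=x}
step 16 deliver 2→3: 3={foll,t=2,log=x}
step 17 deliver 3→2: —
step 18 propose(1,'p'): —
step 19 deliver 1→0: —
step 20 deliver 0→1: —
step 21 crash(1): 1={✗foll,t=1,log=x}
step 22 recover(1): 1={foll,t=1,log=x}
step 23 deliver 3→0: —
step 24 propose(0,'r'): 0={lead,t=1,log=x,r}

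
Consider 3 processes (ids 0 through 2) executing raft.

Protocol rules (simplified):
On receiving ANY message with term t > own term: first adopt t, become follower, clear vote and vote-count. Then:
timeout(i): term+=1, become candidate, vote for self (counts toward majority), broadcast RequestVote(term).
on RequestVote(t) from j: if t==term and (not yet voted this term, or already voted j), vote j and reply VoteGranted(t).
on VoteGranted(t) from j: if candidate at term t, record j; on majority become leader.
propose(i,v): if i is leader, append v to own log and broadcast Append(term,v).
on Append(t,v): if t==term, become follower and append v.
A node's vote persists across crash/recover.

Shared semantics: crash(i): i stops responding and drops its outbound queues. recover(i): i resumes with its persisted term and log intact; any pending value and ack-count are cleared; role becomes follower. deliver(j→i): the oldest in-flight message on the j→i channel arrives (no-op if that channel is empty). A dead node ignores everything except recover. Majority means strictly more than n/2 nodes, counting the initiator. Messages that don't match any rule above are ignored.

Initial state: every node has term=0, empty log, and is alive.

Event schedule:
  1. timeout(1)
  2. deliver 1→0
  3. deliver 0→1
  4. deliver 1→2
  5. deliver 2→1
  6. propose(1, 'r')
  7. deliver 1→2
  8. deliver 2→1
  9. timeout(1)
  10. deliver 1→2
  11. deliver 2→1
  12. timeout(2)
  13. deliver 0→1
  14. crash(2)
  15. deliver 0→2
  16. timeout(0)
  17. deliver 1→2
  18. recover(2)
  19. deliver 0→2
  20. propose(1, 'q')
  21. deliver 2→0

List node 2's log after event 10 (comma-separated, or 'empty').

after 1 — timeout(1): n1:cand/t1/[-]
after 2 — deliver 1→0: n0:foll/t1/[-]
after 3 — deliver 0→1: n1:lead/t1/[-]
after 4 — deliver 1→2: n2:foll/t1/[-]
after 5 — deliver 2→1: ·
after 6 — propose(1,'r'): n1:lead/t1/[r]
after 7 — deliver 1→2: n2:foll/t1/[r]
after 8 — deliver 2→1: ·
after 9 — timeout(1): n1:cand/t2/[r]
after 10 — deliver 1→2: n2:foll/t2/[r]

r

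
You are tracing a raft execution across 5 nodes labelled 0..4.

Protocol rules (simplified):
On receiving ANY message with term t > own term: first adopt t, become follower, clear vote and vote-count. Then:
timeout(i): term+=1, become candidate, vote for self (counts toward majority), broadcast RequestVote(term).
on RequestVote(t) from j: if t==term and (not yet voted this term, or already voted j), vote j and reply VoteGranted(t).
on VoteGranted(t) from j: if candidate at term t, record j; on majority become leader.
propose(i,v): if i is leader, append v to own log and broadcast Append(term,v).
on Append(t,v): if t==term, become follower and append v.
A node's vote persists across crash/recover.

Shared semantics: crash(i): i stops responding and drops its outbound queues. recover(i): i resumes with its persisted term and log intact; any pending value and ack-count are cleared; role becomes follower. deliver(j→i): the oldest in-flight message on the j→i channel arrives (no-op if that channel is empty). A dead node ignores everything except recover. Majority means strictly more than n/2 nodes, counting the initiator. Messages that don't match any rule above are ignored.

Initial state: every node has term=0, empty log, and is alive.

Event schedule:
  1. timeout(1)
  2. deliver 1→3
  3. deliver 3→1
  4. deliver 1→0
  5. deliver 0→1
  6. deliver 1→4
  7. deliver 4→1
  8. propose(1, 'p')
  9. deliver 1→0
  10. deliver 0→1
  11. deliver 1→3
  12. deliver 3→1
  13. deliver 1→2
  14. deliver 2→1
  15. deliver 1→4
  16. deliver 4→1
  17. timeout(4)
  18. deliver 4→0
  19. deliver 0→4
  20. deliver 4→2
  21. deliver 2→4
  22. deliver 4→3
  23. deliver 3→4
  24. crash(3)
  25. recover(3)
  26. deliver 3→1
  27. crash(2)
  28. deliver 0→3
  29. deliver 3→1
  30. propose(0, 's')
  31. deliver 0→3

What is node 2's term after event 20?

2

1. timeout(1):  <1:cand t1 ->
2. deliver 1→3:  <3:foll t1 ->
3. deliver 3→1:  nop
4. deliver 1→0:  <0:foll t1 ->
5. deliver 0→1:  <1:lead t1 ->
6. deliver 1→4:  <4:foll t1 ->
7. deliver 4→1:  nop
8. propose(1,'p'):  <1:lead t1 p>
9. deliver 1→0:  <0:foll t1 p>
10. deliver 0→1:  nop
11. deliver 1→3:  <3:foll t1 p>
12. deliver 3→1:  nop
13. deliver 1→2:  <2:foll t1 ->
14. deliver 2→1:  nop
15. deliver 1→4:  <4:foll t1 p>
16. deliver 4→1:  nop
17. timeout(4):  <4:cand t2 p>
18. deliver 4→0:  <0:foll t2 p>
19. deliver 0→4:  nop
20. deliver 4→2:  <2:foll t2 ->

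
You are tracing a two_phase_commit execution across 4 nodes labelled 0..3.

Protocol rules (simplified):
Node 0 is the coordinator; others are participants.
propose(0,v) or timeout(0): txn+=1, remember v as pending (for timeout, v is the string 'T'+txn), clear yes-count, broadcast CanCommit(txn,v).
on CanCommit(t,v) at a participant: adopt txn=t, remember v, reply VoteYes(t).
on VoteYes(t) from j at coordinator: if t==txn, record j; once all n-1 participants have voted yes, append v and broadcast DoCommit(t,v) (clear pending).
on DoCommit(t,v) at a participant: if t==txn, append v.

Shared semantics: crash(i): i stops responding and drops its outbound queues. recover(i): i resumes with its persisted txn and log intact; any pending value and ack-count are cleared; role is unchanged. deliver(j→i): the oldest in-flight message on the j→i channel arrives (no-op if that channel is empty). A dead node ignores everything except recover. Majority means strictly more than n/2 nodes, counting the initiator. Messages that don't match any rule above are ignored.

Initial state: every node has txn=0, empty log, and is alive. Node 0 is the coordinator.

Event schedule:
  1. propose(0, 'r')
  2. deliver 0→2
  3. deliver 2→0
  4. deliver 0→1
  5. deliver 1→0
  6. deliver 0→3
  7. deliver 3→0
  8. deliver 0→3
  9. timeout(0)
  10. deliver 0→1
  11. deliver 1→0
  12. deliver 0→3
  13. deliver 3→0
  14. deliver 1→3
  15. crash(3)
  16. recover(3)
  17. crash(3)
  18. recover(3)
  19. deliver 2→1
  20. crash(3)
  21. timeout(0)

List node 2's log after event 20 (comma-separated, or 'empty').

empty

e1 propose(0,'r'): 0[coor,t=1,-]
e2 deliver 0→2: 2[part,t=1,-]
e3 deliver 2→0: ·
e4 deliver 0→1: 1[part,t=1,-]
e5 deliver 1→0: ·
e6 deliver 0→3: 3[part,t=1,-]
e7 deliver 3→0: 0[coor,t=1,r]
e8 deliver 0→3: 3[part,t=1,r]
e9 timeout(0): 0[coor,t=2,r]
e10 deliver 0→1: 1[part,t=1,r]
e11 deliver 1→0: ·
e12 deliver 0→3: 3[part,t=2,r]
e13 deliver 3→0: ·
e14 deliver 1→3: ·
e15 crash(3): 3[✗part,t=2,r]
e16 recover(3): 3[part,t=2,r]
e17 crash(3): 3[✗part,t=2,r]
e18 recover(3): 3[part,t=2,r]
e19 deliver 2→1: ·
e20 crash(3): 3[✗part,t=2,r]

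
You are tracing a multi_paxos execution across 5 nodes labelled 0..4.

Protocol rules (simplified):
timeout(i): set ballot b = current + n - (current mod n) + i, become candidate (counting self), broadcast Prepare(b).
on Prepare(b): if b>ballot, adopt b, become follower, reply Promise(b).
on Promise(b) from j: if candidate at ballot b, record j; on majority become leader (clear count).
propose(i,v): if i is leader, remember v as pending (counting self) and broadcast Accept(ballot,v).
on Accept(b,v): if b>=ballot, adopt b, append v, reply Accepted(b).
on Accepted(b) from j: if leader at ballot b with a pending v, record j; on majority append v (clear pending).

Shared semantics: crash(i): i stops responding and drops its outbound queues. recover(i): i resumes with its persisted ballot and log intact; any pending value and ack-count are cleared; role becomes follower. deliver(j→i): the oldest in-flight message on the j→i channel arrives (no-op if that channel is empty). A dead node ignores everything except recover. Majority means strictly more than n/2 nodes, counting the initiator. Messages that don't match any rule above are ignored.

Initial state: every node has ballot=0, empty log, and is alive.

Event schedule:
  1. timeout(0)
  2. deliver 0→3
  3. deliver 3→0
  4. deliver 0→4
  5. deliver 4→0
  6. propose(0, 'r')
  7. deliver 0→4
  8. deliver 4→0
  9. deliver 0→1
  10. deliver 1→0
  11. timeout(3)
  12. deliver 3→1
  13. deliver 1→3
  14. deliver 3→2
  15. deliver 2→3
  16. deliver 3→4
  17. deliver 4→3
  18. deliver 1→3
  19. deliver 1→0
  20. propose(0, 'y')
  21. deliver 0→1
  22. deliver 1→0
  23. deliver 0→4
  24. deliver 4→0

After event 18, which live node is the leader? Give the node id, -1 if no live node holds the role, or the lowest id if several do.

0

step 1 timeout(0): 0={cand,b=5,log=-}
step 2 deliver 0→3: 3={foll,b=5,log=-}
step 3 deliver 3→0: —
step 4 deliver 0→4: 4={foll,b=5,log=-}
step 5 deliver 4→0: 0={lead,b=5,log=-}
step 6 propose(0,'r'): —
step 7 deliver 0→4: 4={foll,b=5,log=r}
step 8 deliver 4→0: —
step 9 deliver 0→1: 1={foll,b=5,log=-}
step 10 deliver 1→0: —
step 11 timeout(3): 3={cand,b=13,log=-}
step 12 deliver 3→1: 1={foll,b=13,log=-}
step 13 deliver 1→3: —
step 14 deliver 3→2: 2={foll,b=13,log=-}
step 15 deliver 2→3: 3={lead,b=13,log=-}
step 16 deliver 3→4: 4={foll,b=13,log=r}
step 17 deliver 4→3: —
step 18 deliver 1→3: —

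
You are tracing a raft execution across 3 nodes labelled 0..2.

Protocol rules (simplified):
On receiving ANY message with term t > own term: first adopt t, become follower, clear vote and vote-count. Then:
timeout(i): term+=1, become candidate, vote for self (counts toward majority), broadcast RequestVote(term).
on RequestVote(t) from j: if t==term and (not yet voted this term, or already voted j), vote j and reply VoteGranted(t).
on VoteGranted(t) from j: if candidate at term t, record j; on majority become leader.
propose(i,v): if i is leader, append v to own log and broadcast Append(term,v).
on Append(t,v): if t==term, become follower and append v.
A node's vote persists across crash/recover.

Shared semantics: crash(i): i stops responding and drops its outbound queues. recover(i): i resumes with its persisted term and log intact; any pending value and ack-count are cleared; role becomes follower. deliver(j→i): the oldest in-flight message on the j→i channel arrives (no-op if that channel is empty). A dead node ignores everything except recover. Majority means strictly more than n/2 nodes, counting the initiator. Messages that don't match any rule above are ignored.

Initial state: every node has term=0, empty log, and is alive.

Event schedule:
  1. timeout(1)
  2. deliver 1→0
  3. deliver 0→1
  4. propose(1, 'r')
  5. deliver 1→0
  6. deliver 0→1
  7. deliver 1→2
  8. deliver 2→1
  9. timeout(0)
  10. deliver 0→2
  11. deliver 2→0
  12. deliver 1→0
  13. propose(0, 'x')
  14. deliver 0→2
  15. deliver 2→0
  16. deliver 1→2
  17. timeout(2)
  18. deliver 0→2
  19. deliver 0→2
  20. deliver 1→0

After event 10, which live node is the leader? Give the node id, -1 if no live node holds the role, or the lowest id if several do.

1

after 1 — timeout(1): n1:cand/t1/[-]
after 2 — deliver 1→0: n0:foll/t1/[-]
after 3 — deliver 0→1: n1:lead/t1/[-]
after 4 — propose(1,'r'): n1:lead/t1/[r]
after 5 — deliver 1→0: n0:foll/t1/[r]
after 6 — deliver 0→1: ·
after 7 — deliver 1→2: n2:foll/t1/[-]
after 8 — deliver 2→1: ·
after 9 — timeout(0): n0:cand/t2/[r]
after 10 — deliver 0→2: n2:foll/t2/[-]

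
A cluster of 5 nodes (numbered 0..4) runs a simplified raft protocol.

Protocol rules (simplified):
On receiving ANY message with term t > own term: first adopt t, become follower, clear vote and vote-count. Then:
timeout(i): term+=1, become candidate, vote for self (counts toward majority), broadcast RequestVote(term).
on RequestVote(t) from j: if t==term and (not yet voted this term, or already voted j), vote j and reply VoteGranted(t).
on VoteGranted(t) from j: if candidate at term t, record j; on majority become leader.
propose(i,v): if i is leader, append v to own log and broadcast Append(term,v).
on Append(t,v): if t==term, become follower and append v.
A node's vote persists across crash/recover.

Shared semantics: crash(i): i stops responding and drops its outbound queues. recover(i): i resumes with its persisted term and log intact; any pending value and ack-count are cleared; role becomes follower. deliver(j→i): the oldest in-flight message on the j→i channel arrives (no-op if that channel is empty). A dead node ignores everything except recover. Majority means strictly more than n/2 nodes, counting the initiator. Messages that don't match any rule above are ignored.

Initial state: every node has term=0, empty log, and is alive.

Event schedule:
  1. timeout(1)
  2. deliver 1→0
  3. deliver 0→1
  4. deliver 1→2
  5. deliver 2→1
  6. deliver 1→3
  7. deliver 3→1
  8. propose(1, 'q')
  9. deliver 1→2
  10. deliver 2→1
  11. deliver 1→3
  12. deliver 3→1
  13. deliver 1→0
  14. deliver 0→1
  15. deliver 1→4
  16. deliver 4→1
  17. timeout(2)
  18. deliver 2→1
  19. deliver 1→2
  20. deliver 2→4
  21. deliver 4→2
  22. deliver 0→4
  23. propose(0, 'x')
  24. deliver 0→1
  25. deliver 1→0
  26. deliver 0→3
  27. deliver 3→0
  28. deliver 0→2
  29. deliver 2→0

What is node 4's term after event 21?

2

step 1 timeout(1): 1={cand,t=1,log=-}
step 2 deliver 1→0: 0={foll,t=1,log=-}
step 3 deliver 0→1: —
step 4 deliver 1→2: 2={foll,t=1,log=-}
step 5 deliver 2→1: 1={lead,t=1,log=-}
step 6 deliver 1→3: 3={foll,t=1,log=-}
step 7 deliver 3→1: —
step 8 propose(1,'q'): 1={lead,t=1,log=q}
step 9 deliver 1→2: 2={foll,t=1,log=q}
step 10 deliver 2→1: —
step 11 deliver 1→3: 3={foll,t=1,log=q}
step 12 deliver 3→1: —
step 13 deliver 1→0: 0={foll,t=1,log=q}
step 14 deliver 0→1: —
step 15 deliver 1→4: 4={foll,t=1,log=-}
step 16 deliver 4→1: —
step 17 timeout(2): 2={cand,t=2,log=q}
step 18 deliver 2→1: 1={foll,t=2,log=q}
step 19 deliver 1→2: —
step 20 deliver 2→4: 4={foll,t=2,log=-}
step 21 deliver 4→2: 2={lead,t=2,log=q}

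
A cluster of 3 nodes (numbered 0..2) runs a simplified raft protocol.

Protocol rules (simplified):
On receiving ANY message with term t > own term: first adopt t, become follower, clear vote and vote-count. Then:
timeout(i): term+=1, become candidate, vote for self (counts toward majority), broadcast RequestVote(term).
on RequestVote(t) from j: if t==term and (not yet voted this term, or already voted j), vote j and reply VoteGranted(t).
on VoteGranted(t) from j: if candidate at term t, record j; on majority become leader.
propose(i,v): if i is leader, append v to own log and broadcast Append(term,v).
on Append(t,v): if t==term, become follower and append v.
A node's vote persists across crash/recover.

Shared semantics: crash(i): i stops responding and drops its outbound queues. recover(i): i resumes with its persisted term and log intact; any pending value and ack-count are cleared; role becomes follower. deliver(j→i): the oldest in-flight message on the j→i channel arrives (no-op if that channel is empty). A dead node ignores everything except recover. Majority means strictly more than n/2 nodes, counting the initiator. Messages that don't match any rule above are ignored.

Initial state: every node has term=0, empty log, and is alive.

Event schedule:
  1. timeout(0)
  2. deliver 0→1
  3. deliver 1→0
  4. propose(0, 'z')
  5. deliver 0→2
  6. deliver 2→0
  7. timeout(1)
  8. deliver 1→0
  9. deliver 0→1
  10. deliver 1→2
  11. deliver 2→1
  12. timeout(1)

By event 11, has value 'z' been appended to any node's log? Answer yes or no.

1. timeout(0):  <0:cand t1 ->
2. deliver 0→1:  <1:foll t1 ->
3. deliver 1→0:  <0:lead t1 ->
4. propose(0,'z'):  <0:lead t1 z>
5. deliver 0→2:  <2:foll t1 ->
6. deliver 2→0:  nop
7. timeout(1):  <1:cand t2 ->
8. deliver 1→0:  <0:foll t2 z>
9. deliver 0→1:  nop
10. deliver 1→2:  <2:foll t2 ->
11. deliver 2→1:  <1:lead t2 ->

yes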